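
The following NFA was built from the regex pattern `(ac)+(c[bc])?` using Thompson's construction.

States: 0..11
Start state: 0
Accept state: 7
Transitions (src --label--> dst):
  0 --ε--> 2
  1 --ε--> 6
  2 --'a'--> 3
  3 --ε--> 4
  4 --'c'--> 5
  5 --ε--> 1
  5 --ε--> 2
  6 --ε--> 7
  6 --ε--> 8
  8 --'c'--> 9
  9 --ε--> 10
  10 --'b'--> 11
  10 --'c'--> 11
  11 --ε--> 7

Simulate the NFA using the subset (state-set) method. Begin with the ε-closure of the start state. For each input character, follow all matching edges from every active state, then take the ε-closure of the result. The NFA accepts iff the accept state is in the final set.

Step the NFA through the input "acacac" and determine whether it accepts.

Answer: ACCEPT

Steps:
S₀ = ε-closure({0}) = {0,2}
'a' @ 1: {3,4}
'c' @ 2: {1,2,5,6,7,8}  [accepting]
'a' @ 3: {3,4}
'c' @ 4: {1,2,5,6,7,8}  [accepting]
'a' @ 5: {3,4}
'c' @ 6: {1,2,5,6,7,8}  [accepting]
after full input: {1,2,5,6,7,8}  (accept=7 in)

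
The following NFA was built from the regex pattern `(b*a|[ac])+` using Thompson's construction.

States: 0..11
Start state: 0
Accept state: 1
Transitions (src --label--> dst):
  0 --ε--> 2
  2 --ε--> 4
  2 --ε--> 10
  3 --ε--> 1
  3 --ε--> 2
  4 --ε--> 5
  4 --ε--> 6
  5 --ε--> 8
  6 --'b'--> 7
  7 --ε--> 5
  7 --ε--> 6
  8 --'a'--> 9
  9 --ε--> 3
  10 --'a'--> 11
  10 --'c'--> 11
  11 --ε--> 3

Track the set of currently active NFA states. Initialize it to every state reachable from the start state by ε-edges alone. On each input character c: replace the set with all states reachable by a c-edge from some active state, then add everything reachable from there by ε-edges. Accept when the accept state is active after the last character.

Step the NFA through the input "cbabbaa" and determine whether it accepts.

start: ε-closure({0}) = {0,2,4,5,6,8,10}
'c' @ 1: {1,2,3,4,5,6,8,10,11}  ✓accept
'b' @ 2: {5,6,7,8}
'a' @ 3: {1,2,3,4,5,6,8,9,10}  ✓accept
'b' @ 4: {5,6,7,8}
'b' @ 5: {5,6,7,8}
'a' @ 6: {1,2,3,4,5,6,8,9,10}  ✓accept
'a' @ 7: {1,2,3,4,5,6,8,9,10,11}  ✓accept
end set {1,2,3,4,5,6,8,9,10,11} — state 1 in

Answer: ACCEPT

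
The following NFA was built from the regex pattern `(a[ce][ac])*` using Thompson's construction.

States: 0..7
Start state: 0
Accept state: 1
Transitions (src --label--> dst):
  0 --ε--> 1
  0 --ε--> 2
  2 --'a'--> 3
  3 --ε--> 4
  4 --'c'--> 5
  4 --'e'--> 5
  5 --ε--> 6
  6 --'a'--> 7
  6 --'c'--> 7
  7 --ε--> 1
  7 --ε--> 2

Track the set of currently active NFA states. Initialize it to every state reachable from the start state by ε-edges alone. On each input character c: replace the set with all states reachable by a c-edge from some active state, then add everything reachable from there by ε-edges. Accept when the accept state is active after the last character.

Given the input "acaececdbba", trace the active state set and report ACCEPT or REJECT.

start: ε-closure({0}) = {0,1,2}
'a' @ 1: {3,4}
'c' @ 2: {5,6}
'a' @ 3: {1,2,7}  (accept∈set)
'e' @ 4: {}  — dead — no transitions
rest 'cecdbba' ignored (set empty)
final: {}; accept 1 not in set

Answer: REJECT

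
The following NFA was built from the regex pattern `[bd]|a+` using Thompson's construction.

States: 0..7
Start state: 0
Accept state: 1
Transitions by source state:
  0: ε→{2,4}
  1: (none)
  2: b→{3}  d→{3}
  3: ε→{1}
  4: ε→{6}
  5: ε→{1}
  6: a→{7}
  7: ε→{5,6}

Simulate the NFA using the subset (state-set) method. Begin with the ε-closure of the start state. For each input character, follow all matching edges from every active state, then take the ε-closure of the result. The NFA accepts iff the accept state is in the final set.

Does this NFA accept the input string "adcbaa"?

S₀ = ε-closure({0}) = {0,2,4,6}
'a' @ 1: {1,5,6,7}  ✓accept
'd' @ 2: {}  — dead — no transitions
rest 'cbaa' ignored (set empty)
end set {} — state 1 not in

Answer: REJECT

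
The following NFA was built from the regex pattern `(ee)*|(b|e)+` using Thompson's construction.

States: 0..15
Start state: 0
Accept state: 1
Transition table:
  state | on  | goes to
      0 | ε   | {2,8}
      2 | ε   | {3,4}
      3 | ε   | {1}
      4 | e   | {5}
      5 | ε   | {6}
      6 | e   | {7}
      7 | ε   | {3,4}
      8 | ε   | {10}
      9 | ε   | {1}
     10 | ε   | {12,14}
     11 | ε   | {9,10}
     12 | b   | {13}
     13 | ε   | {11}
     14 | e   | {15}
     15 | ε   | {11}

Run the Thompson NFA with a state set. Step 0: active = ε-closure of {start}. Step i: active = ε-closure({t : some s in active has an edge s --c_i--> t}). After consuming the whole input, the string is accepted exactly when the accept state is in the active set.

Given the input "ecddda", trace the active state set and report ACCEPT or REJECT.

Answer: REJECT

Derivation:
initial (ε-close {0}): {0,1,2,3,4,8,10,12,14}
'e' @ 1: {1,5,6,9,10,11,12,14,15}  ✓accept
'c' @ 2: {}  — no active states
rest 'ddda' ignored (set empty)
after full input: {}  (accept=1 not in)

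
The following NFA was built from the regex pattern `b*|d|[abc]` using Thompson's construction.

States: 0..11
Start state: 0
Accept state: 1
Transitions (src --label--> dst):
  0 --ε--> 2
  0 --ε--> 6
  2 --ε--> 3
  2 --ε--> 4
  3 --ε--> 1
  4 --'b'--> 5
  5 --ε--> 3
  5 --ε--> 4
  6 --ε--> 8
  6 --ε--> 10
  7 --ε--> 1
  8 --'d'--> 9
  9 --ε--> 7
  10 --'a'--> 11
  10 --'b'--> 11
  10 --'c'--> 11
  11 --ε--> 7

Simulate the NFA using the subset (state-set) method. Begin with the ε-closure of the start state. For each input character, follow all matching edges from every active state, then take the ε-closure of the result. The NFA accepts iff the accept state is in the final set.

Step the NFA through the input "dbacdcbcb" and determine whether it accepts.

Answer: REJECT

Derivation:
initial (ε-close {0}): {0,1,2,3,4,6,8,10}
'd' @ 1: {1,7,9}  [accepting]
'b' @ 2: {}  — state set empty
rest 'acdcbcb' ignored (set empty)
after full input: {}  (accept=1 not in)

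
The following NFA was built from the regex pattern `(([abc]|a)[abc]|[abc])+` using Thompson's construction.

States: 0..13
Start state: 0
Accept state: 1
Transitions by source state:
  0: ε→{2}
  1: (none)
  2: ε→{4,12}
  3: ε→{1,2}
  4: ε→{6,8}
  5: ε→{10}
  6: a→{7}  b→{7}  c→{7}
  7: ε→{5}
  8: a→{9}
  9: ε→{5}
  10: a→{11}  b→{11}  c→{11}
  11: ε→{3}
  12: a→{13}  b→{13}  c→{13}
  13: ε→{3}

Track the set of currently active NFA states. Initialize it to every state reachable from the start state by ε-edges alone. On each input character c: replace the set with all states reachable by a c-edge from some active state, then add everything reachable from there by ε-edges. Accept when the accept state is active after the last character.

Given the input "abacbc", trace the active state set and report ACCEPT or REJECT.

Answer: ACCEPT

Steps:
start: ε-closure({0}) = {0,2,4,6,8,12}
'a' @ 1: {1,2,3,4,5,6,7,8,9,10,12,13}  (accept∈set)
'b' @ 2: {1,2,3,4,5,6,7,8,10,11,12,13}  (accept∈set)
'a' @ 3: {1,2,3,4,5,6,7,8,9,10,11,12,13}  (accept∈set)
'c' @ 4: {1,2,3,4,5,6,7,8,10,11,12,13}  (accept∈set)
'b' @ 5: {1,2,3,4,5,6,7,8,10,11,12,13}  (accept∈set)
'c' @ 6: {1,2,3,4,5,6,7,8,10,11,12,13}  (accept∈set)
final: {1,2,3,4,5,6,7,8,10,11,12,13}; accept 1 in set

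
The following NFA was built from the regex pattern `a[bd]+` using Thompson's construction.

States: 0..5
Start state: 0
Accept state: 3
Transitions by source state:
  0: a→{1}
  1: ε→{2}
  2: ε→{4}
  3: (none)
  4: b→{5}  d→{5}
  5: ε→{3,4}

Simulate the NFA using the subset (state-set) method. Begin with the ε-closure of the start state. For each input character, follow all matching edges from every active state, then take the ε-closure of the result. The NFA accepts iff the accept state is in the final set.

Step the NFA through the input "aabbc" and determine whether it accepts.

Answer: REJECT

Derivation:
S₀ = ε-closure({0}) = {0}
'a' @ 1: {1,2,4}
'a' @ 2: {}  — no active states
rest 'bbc' ignored (set empty)
final: {}; accept 3 not in set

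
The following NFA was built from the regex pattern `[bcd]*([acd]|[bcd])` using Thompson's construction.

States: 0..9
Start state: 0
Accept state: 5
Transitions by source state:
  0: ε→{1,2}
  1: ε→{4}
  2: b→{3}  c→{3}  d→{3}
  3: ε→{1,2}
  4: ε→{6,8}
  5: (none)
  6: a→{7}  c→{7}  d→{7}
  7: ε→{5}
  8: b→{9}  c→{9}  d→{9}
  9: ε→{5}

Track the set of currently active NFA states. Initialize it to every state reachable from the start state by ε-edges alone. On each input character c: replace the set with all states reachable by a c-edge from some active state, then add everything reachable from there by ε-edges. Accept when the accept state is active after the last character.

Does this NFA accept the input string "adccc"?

S₀ = ε-closure({0}) = {0,1,2,4,6,8}
'a' @ 1: {5,7}  [accepting]
'd' @ 2: {}  — dead — no transitions
rest 'ccc' ignored (set empty)
end set {} — state 5 not in

Answer: REJECT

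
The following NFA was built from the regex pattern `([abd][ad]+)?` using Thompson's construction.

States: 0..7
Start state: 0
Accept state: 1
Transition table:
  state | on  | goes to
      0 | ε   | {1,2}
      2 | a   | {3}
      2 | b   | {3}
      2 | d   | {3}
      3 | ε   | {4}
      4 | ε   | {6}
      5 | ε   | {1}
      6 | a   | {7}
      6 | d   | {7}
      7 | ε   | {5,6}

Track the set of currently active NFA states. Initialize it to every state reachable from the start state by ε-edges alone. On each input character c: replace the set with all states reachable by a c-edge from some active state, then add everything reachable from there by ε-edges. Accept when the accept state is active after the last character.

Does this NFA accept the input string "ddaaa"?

start: ε-closure({0}) = {0,1,2}
'd' @ 1: {3,4,6}
'd' @ 2: {1,5,6,7}  (accept∈set)
'a' @ 3: {1,5,6,7}  (accept∈set)
'a' @ 4: {1,5,6,7}  (accept∈set)
'a' @ 5: {1,5,6,7}  (accept∈set)
after full input: {1,5,6,7}  (accept=1 in)

Answer: ACCEPT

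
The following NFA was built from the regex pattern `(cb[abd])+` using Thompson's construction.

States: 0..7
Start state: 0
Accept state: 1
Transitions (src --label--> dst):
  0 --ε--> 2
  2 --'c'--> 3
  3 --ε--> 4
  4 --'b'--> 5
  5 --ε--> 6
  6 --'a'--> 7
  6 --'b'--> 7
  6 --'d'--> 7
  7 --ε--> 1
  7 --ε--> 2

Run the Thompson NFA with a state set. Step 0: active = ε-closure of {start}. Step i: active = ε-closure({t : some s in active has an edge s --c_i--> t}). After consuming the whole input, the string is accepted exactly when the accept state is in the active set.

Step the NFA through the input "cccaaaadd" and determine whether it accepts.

Answer: REJECT

Steps:
S₀ = ε-closure({0}) = {0,2}
'c' @ 1: {3,4}
'c' @ 2: {}  — state set empty
rest 'caaaadd' ignored (set empty)
final: {}; accept 1 not in set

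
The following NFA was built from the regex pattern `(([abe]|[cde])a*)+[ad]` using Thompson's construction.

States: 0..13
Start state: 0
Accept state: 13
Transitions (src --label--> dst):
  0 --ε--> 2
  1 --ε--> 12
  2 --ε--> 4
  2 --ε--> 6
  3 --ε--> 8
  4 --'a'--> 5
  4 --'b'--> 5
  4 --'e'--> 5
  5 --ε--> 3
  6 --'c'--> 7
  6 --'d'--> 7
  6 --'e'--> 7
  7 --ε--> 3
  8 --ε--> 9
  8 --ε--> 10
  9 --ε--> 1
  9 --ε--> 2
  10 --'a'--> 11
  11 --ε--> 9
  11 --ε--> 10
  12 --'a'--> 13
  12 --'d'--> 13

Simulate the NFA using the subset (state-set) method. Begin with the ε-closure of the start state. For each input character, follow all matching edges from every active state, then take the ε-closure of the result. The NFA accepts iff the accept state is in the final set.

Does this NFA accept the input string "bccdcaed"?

initial (ε-close {0}): {0,2,4,6}
'b' @ 1: {1,2,3,4,5,6,8,9,10,12}
'c' @ 2: {1,2,3,4,6,7,8,9,10,12}
'c' @ 3: {1,2,3,4,6,7,8,9,10,12}
'd' @ 4: {1,2,3,4,6,7,8,9,10,12,13}  (accept∈set)
'c' @ 5: {1,2,3,4,6,7,8,9,10,12}
'a' @ 6: {1,2,3,4,5,6,8,9,10,11,12,13}  (accept∈set)
'e' @ 7: {1,2,3,4,5,6,7,8,9,10,12}
'd' @ 8: {1,2,3,4,6,7,8,9,10,12,13}  (accept∈set)
end set {1,2,3,4,6,7,8,9,10,12,13} — state 13 in

Answer: ACCEPT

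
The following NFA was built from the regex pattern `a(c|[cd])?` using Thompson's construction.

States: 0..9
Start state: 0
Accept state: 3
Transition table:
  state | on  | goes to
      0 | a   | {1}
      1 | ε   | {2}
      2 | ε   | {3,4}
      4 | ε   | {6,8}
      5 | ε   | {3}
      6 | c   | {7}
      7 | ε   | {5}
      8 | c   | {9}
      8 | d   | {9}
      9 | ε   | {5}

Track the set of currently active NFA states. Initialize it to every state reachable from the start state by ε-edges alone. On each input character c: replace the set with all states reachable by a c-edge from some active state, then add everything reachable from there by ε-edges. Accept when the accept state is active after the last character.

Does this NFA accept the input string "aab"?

Answer: REJECT

Trace:
start: ε-closure({0}) = {0}
'a' @ 1: {1,2,3,4,6,8}  ✓accept
'a' @ 2: {}  — state set empty
rest 'b' ignored (set empty)
final: {}; accept 3 not in set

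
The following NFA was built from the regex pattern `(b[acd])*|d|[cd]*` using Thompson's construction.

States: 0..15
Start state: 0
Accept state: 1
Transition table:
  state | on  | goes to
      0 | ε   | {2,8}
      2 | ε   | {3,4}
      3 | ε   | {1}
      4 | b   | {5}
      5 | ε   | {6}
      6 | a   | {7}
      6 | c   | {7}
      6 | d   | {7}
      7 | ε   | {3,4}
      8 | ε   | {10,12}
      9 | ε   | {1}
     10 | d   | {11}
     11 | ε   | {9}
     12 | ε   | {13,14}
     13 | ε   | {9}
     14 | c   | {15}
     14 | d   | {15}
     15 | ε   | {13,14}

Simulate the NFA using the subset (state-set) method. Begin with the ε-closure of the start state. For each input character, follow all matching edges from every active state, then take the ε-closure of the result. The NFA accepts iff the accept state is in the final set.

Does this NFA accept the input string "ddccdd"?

S₀ = ε-closure({0}) = {0,1,2,3,4,8,9,10,12,13,14}
'd' @ 1: {1,9,11,13,14,15}  (accept∈set)
'd' @ 2: {1,9,13,14,15}  (accept∈set)
'c' @ 3: {1,9,13,14,15}  (accept∈set)
'c' @ 4: {1,9,13,14,15}  (accept∈set)
'd' @ 5: {1,9,13,14,15}  (accept∈set)
'd' @ 6: {1,9,13,14,15}  (accept∈set)
end set {1,9,13,14,15} — state 1 in

Answer: ACCEPT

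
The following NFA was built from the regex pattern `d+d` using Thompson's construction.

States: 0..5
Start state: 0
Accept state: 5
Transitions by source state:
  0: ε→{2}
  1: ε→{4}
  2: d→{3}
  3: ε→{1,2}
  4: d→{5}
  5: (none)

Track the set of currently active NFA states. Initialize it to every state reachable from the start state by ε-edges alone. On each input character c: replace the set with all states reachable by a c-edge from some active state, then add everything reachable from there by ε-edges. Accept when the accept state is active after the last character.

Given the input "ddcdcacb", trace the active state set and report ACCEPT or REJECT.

S₀ = ε-closure({0}) = {0,2}
'd' @ 1: {1,2,3,4}
'd' @ 2: {1,2,3,4,5}  (accept∈set)
'c' @ 3: {}  — dead — no transitions
rest 'dcacb' ignored (set empty)
after full input: {}  (accept=5 not in)

Answer: REJECT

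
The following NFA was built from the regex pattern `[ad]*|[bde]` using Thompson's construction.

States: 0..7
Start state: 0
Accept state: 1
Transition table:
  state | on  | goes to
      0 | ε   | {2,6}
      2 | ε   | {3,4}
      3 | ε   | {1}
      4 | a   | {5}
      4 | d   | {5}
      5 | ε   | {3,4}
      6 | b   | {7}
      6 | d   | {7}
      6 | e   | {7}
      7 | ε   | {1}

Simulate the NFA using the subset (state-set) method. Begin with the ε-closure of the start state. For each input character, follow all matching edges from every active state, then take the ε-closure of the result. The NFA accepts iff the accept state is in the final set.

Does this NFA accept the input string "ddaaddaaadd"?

initial (ε-close {0}): {0,1,2,3,4,6}
'd' @ 1: {1,3,4,5,7}  (accept∈set)
'd' @ 2: {1,3,4,5}  (accept∈set)
'a' @ 3: {1,3,4,5}  (accept∈set)
'a' @ 4: {1,3,4,5}  (accept∈set)
'd' @ 5: {1,3,4,5}  (accept∈set)
'd' @ 6: {1,3,4,5}  (accept∈set)
'a' @ 7: {1,3,4,5}  (accept∈set)
'a' @ 8: {1,3,4,5}  (accept∈set)
'a' @ 9: {1,3,4,5}  (accept∈set)
'd' @ 10: {1,3,4,5}  (accept∈set)
'd' @ 11: {1,3,4,5}  (accept∈set)
after full input: {1,3,4,5}  (accept=1 in)

Answer: ACCEPT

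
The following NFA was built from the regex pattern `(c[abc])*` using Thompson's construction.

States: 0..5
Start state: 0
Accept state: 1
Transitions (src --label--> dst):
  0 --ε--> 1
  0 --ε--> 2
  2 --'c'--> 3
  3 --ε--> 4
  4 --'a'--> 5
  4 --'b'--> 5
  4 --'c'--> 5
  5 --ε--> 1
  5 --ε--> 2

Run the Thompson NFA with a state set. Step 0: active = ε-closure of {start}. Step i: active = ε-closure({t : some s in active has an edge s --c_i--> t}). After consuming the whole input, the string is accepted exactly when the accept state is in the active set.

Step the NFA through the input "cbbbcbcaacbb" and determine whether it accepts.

start: ε-closure({0}) = {0,1,2}
'c' @ 1: {3,4}
'b' @ 2: {1,2,5}  ✓accept
'b' @ 3: {}  — dead — no transitions
rest 'bcbcaacbb' ignored (set empty)
after full input: {}  (accept=1 not in)

Answer: REJECT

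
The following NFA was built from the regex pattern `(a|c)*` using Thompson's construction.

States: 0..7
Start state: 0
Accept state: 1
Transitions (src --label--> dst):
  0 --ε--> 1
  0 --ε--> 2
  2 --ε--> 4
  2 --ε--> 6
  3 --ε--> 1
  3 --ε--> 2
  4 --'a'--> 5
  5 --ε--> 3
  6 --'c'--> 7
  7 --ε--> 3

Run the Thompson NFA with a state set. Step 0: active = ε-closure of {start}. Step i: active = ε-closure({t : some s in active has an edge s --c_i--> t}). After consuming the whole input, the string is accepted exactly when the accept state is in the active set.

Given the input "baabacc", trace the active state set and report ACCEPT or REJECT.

initial (ε-close {0}): {0,1,2,4,6}
'b' @ 1: {}  — dead — no transitions
rest 'aabacc' ignored (set empty)
after full input: {}  (accept=1 not in)

Answer: REJECT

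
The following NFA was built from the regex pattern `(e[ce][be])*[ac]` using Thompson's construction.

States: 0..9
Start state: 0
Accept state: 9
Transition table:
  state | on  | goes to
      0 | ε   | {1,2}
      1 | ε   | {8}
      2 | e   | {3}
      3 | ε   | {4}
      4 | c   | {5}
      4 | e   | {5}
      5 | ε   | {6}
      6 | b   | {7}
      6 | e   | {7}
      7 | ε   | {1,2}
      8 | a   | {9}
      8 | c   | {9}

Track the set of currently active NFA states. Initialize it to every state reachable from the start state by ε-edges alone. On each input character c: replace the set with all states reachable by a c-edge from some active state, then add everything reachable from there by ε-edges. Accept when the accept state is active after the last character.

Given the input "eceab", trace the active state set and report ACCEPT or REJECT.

Answer: REJECT

Steps:
S₀ = ε-closure({0}) = {0,1,2,8}
'e' @ 1: {3,4}
'c' @ 2: {5,6}
'e' @ 3: {1,2,7,8}
'a' @ 4: {9}  ✓accept
'b' @ 5: {}  — state set empty
end set {} — state 9 not in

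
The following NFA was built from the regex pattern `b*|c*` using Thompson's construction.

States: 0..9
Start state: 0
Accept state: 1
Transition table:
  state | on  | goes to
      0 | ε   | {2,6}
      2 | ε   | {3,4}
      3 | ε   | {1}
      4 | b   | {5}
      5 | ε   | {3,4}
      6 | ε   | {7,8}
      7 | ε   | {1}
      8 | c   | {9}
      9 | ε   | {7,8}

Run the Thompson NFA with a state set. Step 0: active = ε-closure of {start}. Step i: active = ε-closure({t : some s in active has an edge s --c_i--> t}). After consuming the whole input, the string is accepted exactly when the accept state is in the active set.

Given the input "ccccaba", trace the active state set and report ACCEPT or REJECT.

S₀ = ε-closure({0}) = {0,1,2,3,4,6,7,8}
'c' @ 1: {1,7,8,9}  [accepting]
'c' @ 2: {1,7,8,9}  [accepting]
'c' @ 3: {1,7,8,9}  [accepting]
'c' @ 4: {1,7,8,9}  [accepting]
'a' @ 5: {}  — no active states
rest 'ba' ignored (set empty)
after full input: {}  (accept=1 not in)

Answer: REJECT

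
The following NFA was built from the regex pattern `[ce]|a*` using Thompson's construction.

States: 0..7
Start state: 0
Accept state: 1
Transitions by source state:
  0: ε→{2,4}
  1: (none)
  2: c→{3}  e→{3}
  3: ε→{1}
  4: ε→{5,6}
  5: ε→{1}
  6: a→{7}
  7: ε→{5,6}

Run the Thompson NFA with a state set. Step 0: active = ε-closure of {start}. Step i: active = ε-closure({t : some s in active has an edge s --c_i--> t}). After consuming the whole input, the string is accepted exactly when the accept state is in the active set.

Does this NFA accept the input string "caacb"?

Answer: REJECT

Derivation:
initial (ε-close {0}): {0,1,2,4,5,6}
'c' @ 1: {1,3}  [accepting]
'a' @ 2: {}  — no active states
rest 'acb' ignored (set empty)
final: {}; accept 1 not in set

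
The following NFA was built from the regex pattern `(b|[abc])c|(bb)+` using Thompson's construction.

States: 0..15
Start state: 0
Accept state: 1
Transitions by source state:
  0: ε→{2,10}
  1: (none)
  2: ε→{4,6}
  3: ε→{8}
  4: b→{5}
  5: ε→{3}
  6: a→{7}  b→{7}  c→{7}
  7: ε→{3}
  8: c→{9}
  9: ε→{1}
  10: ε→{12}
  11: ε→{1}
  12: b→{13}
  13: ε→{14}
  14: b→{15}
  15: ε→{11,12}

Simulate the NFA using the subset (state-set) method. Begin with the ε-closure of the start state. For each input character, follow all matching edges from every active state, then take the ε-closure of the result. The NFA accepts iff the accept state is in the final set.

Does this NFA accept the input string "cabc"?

Answer: REJECT

Derivation:
start: ε-closure({0}) = {0,2,4,6,10,12}
'c' @ 1: {3,7,8}
'a' @ 2: {}  — no active states
rest 'bc' ignored (set empty)
after full input: {}  (accept=1 not in)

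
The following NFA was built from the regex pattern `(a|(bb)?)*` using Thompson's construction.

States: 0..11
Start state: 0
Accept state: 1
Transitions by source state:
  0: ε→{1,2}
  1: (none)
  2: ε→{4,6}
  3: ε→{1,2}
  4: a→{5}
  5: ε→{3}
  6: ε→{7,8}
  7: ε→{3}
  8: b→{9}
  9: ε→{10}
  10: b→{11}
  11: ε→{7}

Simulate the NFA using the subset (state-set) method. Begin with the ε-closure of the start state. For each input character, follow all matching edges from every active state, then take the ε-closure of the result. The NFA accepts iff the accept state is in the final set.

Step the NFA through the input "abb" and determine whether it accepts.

start: ε-closure({0}) = {0,1,2,3,4,6,7,8}
'a' @ 1: {1,2,3,4,5,6,7,8}  ✓accept
'b' @ 2: {9,10}
'b' @ 3: {1,2,3,4,6,7,8,11}  ✓accept
after full input: {1,2,3,4,6,7,8,11}  (accept=1 in)

Answer: ACCEPT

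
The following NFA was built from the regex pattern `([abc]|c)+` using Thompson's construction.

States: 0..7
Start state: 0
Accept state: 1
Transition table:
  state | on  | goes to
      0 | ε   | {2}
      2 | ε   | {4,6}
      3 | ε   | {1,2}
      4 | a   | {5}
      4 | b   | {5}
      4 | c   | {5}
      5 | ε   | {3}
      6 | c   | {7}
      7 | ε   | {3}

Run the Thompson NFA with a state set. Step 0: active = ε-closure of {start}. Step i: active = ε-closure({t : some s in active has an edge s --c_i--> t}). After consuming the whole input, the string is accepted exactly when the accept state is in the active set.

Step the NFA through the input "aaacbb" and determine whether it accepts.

Answer: ACCEPT

Derivation:
S₀ = ε-closure({0}) = {0,2,4,6}
'a' @ 1: {1,2,3,4,5,6}  (accept∈set)
'a' @ 2: {1,2,3,4,5,6}  (accept∈set)
'a' @ 3: {1,2,3,4,5,6}  (accept∈set)
'c' @ 4: {1,2,3,4,5,6,7}  (accept∈set)
'b' @ 5: {1,2,3,4,5,6}  (accept∈set)
'b' @ 6: {1,2,3,4,5,6}  (accept∈set)
after full input: {1,2,3,4,5,6}  (accept=1 in)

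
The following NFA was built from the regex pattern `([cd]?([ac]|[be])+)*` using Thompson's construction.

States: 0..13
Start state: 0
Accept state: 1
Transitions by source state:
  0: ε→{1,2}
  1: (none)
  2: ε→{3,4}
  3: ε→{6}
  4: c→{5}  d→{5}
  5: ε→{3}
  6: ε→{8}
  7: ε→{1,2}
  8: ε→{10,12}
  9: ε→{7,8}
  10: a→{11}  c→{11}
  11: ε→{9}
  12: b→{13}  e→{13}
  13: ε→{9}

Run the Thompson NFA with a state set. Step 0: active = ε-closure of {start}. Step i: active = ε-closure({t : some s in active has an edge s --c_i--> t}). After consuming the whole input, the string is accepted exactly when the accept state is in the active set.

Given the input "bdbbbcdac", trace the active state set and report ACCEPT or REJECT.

S₀ = ε-closure({0}) = {0,1,2,3,4,6,8,10,12}
'b' @ 1: {1,2,3,4,6,7,8,9,10,12,13}  [accepting]
'd' @ 2: {3,5,6,8,10,12}
'b' @ 3: {1,2,3,4,6,7,8,9,10,12,13}  [accepting]
'b' @ 4: {1,2,3,4,6,7,8,9,10,12,13}  [accepting]
'b' @ 5: {1,2,3,4,6,7,8,9,10,12,13}  [accepting]
'c' @ 6: {1,2,3,4,5,6,7,8,9,10,11,12}  [accepting]
'd' @ 7: {3,5,6,8,10,12}
'a' @ 8: {1,2,3,4,6,7,8,9,10,11,12}  [accepting]
'c' @ 9: {1,2,3,4,5,6,7,8,9,10,11,12}  [accepting]
after full input: {1,2,3,4,5,6,7,8,9,10,11,12}  (accept=1 in)

Answer: ACCEPT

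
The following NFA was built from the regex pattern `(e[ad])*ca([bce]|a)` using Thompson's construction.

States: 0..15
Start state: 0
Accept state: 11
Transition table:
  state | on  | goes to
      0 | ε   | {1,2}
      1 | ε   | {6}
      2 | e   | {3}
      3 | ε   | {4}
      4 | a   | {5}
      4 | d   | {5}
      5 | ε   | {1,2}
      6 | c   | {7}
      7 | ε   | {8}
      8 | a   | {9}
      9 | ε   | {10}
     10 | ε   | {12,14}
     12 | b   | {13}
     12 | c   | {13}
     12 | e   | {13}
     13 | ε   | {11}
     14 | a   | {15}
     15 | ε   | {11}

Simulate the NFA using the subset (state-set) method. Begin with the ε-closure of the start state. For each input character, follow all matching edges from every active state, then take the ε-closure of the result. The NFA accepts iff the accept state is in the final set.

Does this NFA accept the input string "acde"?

initial (ε-close {0}): {0,1,2,6}
'a' @ 1: {}  — dead — no transitions
rest 'cde' ignored (set empty)
end set {} — state 11 not in

Answer: REJECT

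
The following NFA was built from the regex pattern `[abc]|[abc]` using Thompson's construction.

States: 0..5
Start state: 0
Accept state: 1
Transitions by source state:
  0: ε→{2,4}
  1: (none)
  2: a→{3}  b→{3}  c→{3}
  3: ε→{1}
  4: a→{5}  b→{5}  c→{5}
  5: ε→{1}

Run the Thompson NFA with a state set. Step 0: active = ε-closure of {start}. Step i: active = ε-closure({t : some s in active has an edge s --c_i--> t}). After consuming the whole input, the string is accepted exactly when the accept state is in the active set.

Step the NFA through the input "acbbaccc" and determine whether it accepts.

initial (ε-close {0}): {0,2,4}
'a' @ 1: {1,3,5}  [accepting]
'c' @ 2: {}  — dead — no transitions
rest 'bbaccc' ignored (set empty)
final: {}; accept 1 not in set

Answer: REJECT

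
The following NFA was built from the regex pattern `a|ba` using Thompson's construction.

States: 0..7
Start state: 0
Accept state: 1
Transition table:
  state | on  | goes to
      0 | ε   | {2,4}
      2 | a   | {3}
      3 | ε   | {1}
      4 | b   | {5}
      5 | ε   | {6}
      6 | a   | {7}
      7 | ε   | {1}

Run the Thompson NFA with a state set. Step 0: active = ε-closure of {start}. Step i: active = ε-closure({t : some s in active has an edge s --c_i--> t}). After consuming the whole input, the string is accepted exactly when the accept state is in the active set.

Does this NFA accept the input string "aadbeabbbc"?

Answer: REJECT

Steps:
S₀ = ε-closure({0}) = {0,2,4}
'a' @ 1: {1,3}  [accepting]
'a' @ 2: {}  — state set empty
rest 'dbeabbbc' ignored (set empty)
after full input: {}  (accept=1 not in)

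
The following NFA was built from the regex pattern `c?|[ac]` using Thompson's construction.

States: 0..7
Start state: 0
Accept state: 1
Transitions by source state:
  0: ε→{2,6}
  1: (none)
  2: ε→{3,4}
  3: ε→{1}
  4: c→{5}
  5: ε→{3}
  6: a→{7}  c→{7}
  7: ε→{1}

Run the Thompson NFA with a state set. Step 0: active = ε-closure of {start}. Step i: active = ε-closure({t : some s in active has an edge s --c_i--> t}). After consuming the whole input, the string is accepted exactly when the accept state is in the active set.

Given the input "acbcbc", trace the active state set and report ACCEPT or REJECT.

S₀ = ε-closure({0}) = {0,1,2,3,4,6}
'a' @ 1: {1,7}  ✓accept
'c' @ 2: {}  — state set empty
rest 'bcbc' ignored (set empty)
end set {} — state 1 not in

Answer: REJECT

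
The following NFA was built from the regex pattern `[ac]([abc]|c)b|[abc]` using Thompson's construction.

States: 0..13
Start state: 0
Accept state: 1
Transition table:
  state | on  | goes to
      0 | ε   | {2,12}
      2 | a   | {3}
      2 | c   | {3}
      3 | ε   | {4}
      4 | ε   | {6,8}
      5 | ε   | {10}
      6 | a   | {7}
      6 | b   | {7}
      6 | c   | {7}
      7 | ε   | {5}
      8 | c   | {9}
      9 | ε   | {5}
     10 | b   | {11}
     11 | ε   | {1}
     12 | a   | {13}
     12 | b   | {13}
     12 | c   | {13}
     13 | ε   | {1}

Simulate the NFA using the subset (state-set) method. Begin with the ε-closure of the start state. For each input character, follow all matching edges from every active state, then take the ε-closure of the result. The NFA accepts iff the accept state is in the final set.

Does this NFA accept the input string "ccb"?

start: ε-closure({0}) = {0,2,12}
'c' @ 1: {1,3,4,6,8,13}  (accept∈set)
'c' @ 2: {5,7,9,10}
'b' @ 3: {1,11}  (accept∈set)
end set {1,11} — state 1 in

Answer: ACCEPT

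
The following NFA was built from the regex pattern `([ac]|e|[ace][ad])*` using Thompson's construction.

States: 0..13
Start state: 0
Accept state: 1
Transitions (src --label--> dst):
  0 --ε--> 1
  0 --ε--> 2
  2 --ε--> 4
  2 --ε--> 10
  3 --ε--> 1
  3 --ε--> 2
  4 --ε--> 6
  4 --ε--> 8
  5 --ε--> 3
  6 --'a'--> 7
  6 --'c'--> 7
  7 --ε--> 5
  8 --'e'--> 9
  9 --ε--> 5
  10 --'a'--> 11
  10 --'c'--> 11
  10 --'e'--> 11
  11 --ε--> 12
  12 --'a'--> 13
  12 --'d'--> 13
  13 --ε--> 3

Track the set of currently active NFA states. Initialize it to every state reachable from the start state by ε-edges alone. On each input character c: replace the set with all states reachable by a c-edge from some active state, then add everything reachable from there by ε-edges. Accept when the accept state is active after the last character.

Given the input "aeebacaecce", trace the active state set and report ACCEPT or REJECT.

Answer: REJECT

Trace:
start: ε-closure({0}) = {0,1,2,4,6,8,10}
'a' @ 1: {1,2,3,4,5,6,7,8,10,11,12}  ✓accept
'e' @ 2: {1,2,3,4,5,6,8,9,10,11,12}  ✓accept
'e' @ 3: {1,2,3,4,5,6,8,9,10,11,12}  ✓accept
'b' @ 4: {}  — state set empty
rest 'acaecce' ignored (set empty)
end set {} — state 1 not in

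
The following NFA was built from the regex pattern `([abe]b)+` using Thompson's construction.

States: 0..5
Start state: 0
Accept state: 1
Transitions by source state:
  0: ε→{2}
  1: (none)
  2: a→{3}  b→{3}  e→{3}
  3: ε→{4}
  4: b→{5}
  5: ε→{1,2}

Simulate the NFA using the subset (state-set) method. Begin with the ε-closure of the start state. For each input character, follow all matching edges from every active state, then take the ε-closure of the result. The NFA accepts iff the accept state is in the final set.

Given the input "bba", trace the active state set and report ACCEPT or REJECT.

Answer: REJECT

Trace:
initial (ε-close {0}): {0,2}
'b' @ 1: {3,4}
'b' @ 2: {1,2,5}  (accept∈set)
'a' @ 3: {3,4}
final: {3,4}; accept 1 not in set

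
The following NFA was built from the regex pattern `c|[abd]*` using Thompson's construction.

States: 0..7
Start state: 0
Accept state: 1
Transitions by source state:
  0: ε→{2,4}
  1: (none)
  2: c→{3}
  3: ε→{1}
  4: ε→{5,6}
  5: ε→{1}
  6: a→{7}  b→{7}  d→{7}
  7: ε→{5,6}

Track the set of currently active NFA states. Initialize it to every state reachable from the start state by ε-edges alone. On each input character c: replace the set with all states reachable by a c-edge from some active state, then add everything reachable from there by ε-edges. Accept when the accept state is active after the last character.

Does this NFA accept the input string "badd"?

Answer: ACCEPT

Derivation:
start: ε-closure({0}) = {0,1,2,4,5,6}
'b' @ 1: {1,5,6,7}  [accepting]
'a' @ 2: {1,5,6,7}  [accepting]
'd' @ 3: {1,5,6,7}  [accepting]
'd' @ 4: {1,5,6,7}  [accepting]
after full input: {1,5,6,7}  (accept=1 in)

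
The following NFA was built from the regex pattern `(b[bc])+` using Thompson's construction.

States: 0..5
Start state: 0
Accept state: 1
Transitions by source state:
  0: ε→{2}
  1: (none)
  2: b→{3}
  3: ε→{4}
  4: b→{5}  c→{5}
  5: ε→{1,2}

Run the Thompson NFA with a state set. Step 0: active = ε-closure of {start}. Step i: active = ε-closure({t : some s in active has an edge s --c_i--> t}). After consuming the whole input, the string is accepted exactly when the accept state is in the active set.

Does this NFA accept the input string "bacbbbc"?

initial (ε-close {0}): {0,2}
'b' @ 1: {3,4}
'a' @ 2: {}  — state set empty
rest 'cbbbc' ignored (set empty)
end set {} — state 1 not in

Answer: REJECT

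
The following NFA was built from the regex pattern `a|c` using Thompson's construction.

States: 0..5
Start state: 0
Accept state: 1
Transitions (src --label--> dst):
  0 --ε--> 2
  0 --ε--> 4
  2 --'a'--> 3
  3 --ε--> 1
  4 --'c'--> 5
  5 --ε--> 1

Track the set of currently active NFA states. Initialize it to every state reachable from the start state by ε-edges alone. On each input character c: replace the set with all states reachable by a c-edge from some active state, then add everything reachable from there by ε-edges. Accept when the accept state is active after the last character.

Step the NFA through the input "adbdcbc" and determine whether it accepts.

Answer: REJECT

Trace:
start: ε-closure({0}) = {0,2,4}
'a' @ 1: {1,3}  ✓accept
'd' @ 2: {}  — state set empty
rest 'bdcbc' ignored (set empty)
final: {}; accept 1 not in set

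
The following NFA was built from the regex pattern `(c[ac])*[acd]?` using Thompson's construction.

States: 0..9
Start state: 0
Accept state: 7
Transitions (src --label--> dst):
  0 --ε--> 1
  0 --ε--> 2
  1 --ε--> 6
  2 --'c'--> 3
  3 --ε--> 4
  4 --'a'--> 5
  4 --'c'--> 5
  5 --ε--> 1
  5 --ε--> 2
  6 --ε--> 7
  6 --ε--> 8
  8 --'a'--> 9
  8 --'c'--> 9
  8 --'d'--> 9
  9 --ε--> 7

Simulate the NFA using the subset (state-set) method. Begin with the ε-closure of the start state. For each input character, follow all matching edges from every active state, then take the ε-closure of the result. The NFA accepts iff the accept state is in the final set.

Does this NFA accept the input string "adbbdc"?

S₀ = ε-closure({0}) = {0,1,2,6,7,8}
'a' @ 1: {7,9}  [accepting]
'd' @ 2: {}  — state set empty
rest 'bbdc' ignored (set empty)
end set {} — state 7 not in

Answer: REJECT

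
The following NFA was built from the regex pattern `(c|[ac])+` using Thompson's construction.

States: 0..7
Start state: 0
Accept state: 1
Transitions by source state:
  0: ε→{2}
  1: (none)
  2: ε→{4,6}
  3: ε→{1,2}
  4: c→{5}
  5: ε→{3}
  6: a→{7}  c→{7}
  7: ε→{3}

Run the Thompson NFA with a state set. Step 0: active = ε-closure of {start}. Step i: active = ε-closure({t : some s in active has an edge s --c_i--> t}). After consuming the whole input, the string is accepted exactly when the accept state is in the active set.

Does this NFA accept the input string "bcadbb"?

start: ε-closure({0}) = {0,2,4,6}
'b' @ 1: {}  — no active states
rest 'cadbb' ignored (set empty)
final: {}; accept 1 not in set

Answer: REJECT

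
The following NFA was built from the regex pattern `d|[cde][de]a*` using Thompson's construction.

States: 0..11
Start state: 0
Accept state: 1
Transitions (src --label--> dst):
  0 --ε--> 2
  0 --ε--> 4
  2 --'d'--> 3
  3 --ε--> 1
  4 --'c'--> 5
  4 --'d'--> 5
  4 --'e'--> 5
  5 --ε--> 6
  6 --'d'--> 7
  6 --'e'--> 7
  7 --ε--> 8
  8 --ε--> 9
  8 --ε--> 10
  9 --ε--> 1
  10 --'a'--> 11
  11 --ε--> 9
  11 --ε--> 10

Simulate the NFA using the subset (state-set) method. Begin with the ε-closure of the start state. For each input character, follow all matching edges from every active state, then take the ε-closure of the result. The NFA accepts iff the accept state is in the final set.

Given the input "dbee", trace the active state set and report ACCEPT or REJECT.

start: ε-closure({0}) = {0,2,4}
'd' @ 1: {1,3,5,6}  (accept∈set)
'b' @ 2: {}  — no active states
rest 'ee' ignored (set empty)
final: {}; accept 1 not in set

Answer: REJECT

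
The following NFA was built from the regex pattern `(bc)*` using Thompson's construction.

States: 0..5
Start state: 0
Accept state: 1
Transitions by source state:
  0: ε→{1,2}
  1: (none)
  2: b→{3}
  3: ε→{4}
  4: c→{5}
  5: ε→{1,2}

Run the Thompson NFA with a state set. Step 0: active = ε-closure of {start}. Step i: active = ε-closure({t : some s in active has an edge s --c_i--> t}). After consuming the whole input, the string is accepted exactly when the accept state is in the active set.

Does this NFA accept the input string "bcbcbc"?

initial (ε-close {0}): {0,1,2}
'b' @ 1: {3,4}
'c' @ 2: {1,2,5}  [accepting]
'b' @ 3: {3,4}
'c' @ 4: {1,2,5}  [accepting]
'b' @ 5: {3,4}
'c' @ 6: {1,2,5}  [accepting]
after full input: {1,2,5}  (accept=1 in)

Answer: ACCEPT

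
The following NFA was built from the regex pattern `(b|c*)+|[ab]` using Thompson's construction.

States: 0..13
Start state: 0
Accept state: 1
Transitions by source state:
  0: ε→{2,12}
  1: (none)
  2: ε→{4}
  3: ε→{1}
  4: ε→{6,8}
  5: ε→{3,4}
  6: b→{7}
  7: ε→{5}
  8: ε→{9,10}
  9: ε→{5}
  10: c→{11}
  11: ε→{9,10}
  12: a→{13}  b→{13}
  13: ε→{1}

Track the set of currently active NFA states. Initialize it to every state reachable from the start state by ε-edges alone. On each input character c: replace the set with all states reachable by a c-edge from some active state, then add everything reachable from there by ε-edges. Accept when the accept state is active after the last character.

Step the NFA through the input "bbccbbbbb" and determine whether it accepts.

Answer: ACCEPT

Steps:
start: ε-closure({0}) = {0,1,2,3,4,5,6,8,9,10,12}
'b' @ 1: {1,3,4,5,6,7,8,9,10,13}  (accept∈set)
'b' @ 2: {1,3,4,5,6,7,8,9,10}  (accept∈set)
'c' @ 3: {1,3,4,5,6,8,9,10,11}  (accept∈set)
'c' @ 4: {1,3,4,5,6,8,9,10,11}  (accept∈set)
'b' @ 5: {1,3,4,5,6,7,8,9,10}  (accept∈set)
'b' @ 6: {1,3,4,5,6,7,8,9,10}  (accept∈set)
'b' @ 7: {1,3,4,5,6,7,8,9,10}  (accept∈set)
'b' @ 8: {1,3,4,5,6,7,8,9,10}  (accept∈set)
'b' @ 9: {1,3,4,5,6,7,8,9,10}  (accept∈set)
after full input: {1,3,4,5,6,7,8,9,10}  (accept=1 in)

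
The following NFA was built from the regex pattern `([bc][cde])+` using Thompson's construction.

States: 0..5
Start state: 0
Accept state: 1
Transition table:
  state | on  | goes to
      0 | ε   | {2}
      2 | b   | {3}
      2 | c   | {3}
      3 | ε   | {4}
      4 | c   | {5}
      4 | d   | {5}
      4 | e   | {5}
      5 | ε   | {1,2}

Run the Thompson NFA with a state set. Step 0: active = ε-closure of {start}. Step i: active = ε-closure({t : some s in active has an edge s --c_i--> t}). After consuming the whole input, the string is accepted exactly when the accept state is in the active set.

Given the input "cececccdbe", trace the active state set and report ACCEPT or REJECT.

initial (ε-close {0}): {0,2}
'c' @ 1: {3,4}
'e' @ 2: {1,2,5}  ✓accept
'c' @ 3: {3,4}
'e' @ 4: {1,2,5}  ✓accept
'c' @ 5: {3,4}
'c' @ 6: {1,2,5}  ✓accept
'c' @ 7: {3,4}
'd' @ 8: {1,2,5}  ✓accept
'b' @ 9: {3,4}
'e' @ 10: {1,2,5}  ✓accept
end set {1,2,5} — state 1 in

Answer: ACCEPT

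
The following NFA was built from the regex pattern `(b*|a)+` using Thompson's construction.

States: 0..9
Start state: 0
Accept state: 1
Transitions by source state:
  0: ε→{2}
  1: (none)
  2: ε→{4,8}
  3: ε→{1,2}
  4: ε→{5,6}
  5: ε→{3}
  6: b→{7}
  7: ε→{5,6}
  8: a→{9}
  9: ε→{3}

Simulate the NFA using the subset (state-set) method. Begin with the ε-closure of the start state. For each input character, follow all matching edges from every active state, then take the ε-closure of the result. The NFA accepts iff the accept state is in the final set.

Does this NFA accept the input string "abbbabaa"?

Answer: ACCEPT

Trace:
S₀ = ε-closure({0}) = {0,1,2,3,4,5,6,8}
'a' @ 1: {1,2,3,4,5,6,8,9}  (accept∈set)
'b' @ 2: {1,2,3,4,5,6,7,8}  (accept∈set)
'b' @ 3: {1,2,3,4,5,6,7,8}  (accept∈set)
'b' @ 4: {1,2,3,4,5,6,7,8}  (accept∈set)
'a' @ 5: {1,2,3,4,5,6,8,9}  (accept∈set)
'b' @ 6: {1,2,3,4,5,6,7,8}  (accept∈set)
'a' @ 7: {1,2,3,4,5,6,8,9}  (accept∈set)
'a' @ 8: {1,2,3,4,5,6,8,9}  (accept∈set)
final: {1,2,3,4,5,6,8,9}; accept 1 in set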